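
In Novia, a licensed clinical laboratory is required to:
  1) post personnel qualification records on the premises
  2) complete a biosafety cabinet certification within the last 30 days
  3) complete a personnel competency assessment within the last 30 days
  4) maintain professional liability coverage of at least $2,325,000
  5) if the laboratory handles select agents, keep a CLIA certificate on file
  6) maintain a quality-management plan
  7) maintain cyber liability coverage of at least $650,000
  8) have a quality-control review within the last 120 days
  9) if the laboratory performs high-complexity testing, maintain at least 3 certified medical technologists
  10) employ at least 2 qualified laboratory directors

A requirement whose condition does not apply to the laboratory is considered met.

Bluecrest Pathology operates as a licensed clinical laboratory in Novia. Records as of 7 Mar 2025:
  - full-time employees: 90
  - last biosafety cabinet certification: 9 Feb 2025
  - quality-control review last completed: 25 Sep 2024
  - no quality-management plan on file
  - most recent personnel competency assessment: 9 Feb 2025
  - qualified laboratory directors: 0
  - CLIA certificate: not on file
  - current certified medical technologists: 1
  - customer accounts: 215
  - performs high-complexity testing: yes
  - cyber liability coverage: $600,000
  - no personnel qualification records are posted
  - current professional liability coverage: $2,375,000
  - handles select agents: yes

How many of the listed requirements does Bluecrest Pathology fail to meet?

1. personnel qualification records absent → not met
2. biosafety cabinet certification 26 days ago vs limit 30 → met
3. personnel competency assessment 26 days ago vs limit 30 → met
4. professional liability coverage $2,375,000 ≥ $2,325,000 → met
5. condition 'handles select agents' holds; CLIA certificate absent → not met
6. quality-management plan absent → not met
7. cyber liability coverage $600,000 < $650,000 → not met
8. quality-control review 163 days ago vs limit 120 → not met
9. condition 'performs high-complexity testing' holds; certified medical technologists 1 < 3 → not met
10. qualified laboratory directors 0 < 2 → not met
Not met: 7 of 10

7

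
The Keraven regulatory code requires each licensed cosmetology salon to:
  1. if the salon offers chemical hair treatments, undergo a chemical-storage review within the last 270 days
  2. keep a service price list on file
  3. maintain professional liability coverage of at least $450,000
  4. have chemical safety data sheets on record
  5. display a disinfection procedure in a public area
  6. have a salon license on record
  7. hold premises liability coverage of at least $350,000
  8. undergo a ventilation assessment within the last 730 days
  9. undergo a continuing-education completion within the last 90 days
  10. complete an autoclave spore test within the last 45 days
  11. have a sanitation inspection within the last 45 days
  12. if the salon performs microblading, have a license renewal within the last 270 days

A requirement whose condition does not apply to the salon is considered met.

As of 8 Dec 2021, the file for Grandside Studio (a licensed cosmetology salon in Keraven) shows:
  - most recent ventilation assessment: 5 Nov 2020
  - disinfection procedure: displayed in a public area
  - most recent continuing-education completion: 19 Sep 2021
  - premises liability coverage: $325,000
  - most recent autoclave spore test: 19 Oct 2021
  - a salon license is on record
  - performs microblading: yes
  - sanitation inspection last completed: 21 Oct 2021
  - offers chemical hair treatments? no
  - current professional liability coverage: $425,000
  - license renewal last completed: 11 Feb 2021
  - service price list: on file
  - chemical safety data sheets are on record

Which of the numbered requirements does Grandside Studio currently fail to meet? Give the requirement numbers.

1. condition 'offers chemical hair treatments' does not hold → requirement n/a → met
2. service price list present → met
3. professional liability coverage $425,000 < $450,000 → not met
4. chemical safety data sheets present → met
5. disinfection procedure present → met
6. salon license present → met
7. premises liability coverage $325,000 < $350,000 → not met
8. ventilation assessment 398 days ago vs limit 730 → met
9. continuing-education completion 80 days ago vs limit 90 → met
10. autoclave spore test 50 days ago vs limit 45 → not met
11. sanitation inspection 48 days ago vs limit 45 → not met
12. condition 'performs microblading' holds; license renewal 300 days ago vs limit 270 → not met
Not met: 3, 7, 10, 11, 12

3, 7, 10, 11, 12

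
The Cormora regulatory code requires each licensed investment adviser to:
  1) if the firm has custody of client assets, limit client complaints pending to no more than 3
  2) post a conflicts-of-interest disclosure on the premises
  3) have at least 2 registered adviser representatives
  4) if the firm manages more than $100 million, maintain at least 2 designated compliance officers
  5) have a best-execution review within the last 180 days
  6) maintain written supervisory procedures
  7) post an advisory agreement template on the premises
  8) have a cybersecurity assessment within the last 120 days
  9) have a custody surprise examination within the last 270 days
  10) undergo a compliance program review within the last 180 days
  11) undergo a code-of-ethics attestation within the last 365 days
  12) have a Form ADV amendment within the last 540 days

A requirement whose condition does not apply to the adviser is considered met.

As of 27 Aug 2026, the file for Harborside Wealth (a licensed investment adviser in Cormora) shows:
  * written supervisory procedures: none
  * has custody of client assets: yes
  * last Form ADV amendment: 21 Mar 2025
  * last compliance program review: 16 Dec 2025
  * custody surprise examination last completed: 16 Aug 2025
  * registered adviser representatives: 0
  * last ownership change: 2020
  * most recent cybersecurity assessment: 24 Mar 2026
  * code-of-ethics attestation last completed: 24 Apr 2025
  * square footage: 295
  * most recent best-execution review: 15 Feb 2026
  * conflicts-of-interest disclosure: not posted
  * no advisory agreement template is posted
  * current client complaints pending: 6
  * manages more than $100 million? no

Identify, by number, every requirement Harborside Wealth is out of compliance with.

1. condition 'has custody of client assets' holds; client complaints pending 6 > 3 → not met
2. conflicts-of-interest disclosure absent → not met
3. registered adviser representatives 0 < 2 → not met
4. condition 'manages more than $100 million' does not hold → requirement n/a → met
5. best-execution review 193 days ago vs limit 180 → not met
6. written supervisory procedures absent → not met
7. advisory agreement template absent → not met
8. cybersecurity assessment 156 days ago vs limit 120 → not met
9. custody surprise examination 376 days ago vs limit 270 → not met
10. compliance program review 254 days ago vs limit 180 → not met
11. code-of-ethics attestation 490 days ago vs limit 365 → not met
12. Form ADV amendment 524 days ago vs limit 540 → met
Not met: 1, 2, 3, 5, 6, 7, 8, 9, 10, 11

1, 2, 3, 5, 6, 7, 8, 9, 10, 11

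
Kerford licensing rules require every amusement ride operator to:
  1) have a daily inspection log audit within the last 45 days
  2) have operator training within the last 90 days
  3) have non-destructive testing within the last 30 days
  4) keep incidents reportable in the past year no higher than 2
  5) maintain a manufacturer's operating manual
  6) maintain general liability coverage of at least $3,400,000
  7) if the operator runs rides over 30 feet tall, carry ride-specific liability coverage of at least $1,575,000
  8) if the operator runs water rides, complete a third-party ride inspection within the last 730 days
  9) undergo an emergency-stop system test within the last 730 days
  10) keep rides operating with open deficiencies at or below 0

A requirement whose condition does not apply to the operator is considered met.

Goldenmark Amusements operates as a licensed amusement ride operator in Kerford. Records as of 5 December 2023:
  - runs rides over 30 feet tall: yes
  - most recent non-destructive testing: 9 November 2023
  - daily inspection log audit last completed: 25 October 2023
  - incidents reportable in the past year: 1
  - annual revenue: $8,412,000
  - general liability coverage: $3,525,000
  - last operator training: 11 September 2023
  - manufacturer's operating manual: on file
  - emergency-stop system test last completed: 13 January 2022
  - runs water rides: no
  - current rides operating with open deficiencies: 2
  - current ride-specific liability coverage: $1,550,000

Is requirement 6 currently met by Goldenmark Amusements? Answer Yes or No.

Yes

6. general liability coverage $3,525,000 ≥ $3,400,000 → met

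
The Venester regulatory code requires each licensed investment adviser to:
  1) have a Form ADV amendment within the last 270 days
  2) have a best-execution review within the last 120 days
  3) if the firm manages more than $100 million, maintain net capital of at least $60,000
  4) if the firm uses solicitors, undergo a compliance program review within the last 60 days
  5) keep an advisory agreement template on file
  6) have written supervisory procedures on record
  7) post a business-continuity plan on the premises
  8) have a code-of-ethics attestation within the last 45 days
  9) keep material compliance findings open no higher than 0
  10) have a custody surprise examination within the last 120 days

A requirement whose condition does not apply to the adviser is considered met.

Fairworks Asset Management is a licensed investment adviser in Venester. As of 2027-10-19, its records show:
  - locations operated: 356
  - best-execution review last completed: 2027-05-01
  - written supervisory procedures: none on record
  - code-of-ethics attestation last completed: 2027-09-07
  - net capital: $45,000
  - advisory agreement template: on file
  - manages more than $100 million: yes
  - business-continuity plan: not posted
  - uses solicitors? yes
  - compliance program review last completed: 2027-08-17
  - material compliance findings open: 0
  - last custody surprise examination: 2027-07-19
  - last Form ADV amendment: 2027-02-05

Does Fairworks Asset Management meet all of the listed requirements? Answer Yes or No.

No

1. Form ADV amendment 256 days ago vs limit 270 → met
2. best-execution review 171 days ago vs limit 120 → not met
3. condition 'manages more than $100 million' holds; net capital $45,000 < $60,000 → not met
4. condition 'uses solicitors' holds; compliance program review 63 days ago vs limit 60 → not met
5. advisory agreement template present → met
6. written supervisory procedures absent → not met
7. business-continuity plan absent → not met
8. code-of-ethics attestation 42 days ago vs limit 45 → met
9. material compliance findings open 0 ≤ 0 → met
10. custody surprise examination 92 days ago vs limit 120 → met
Not met: 2, 3, 4, 6, 7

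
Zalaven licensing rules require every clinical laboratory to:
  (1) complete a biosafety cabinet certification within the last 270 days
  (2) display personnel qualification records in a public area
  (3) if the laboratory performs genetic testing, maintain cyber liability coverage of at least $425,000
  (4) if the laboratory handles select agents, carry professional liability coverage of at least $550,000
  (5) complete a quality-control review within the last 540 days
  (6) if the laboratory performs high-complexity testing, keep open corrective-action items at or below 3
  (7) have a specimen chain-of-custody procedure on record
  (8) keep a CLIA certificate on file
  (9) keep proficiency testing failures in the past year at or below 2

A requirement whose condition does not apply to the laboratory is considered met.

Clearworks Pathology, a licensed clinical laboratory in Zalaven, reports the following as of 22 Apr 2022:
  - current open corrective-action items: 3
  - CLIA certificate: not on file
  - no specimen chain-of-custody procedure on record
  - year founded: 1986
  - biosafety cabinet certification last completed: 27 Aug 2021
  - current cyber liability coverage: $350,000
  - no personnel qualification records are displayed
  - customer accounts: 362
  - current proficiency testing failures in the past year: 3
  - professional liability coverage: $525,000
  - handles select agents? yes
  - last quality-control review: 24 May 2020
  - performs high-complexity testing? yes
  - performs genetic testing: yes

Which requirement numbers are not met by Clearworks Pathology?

1. biosafety cabinet certification 238 days ago vs limit 270 → met
2. personnel qualification records absent → not met
3. condition 'performs genetic testing' holds; cyber liability coverage $350,000 < $425,000 → not met
4. condition 'handles select agents' holds; professional liability coverage $525,000 < $550,000 → not met
5. quality-control review 698 days ago vs limit 540 → not met
6. condition 'performs high-complexity testing' holds; open corrective-action items 3 ≤ 3 → met
7. specimen chain-of-custody procedure absent → not met
8. CLIA certificate absent → not met
9. proficiency testing failures in the past year 3 > 2 → not met
Not met: 2, 3, 4, 5, 7, 8, 9

2, 3, 4, 5, 7, 8, 9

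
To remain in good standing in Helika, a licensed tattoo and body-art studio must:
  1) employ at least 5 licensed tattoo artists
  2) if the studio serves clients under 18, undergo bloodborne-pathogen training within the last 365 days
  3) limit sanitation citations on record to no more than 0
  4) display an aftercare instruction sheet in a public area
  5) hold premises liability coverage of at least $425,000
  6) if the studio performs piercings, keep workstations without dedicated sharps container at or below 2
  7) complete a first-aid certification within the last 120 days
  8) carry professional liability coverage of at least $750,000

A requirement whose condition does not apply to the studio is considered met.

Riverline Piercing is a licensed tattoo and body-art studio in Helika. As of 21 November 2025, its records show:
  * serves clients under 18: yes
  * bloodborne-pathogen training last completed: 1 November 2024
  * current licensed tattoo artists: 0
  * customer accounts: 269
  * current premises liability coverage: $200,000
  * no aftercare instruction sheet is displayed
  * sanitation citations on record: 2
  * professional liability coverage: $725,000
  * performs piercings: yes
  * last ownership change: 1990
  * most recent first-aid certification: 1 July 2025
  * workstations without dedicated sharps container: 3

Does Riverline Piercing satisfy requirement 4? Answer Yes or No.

No

4. aftercare instruction sheet absent → not met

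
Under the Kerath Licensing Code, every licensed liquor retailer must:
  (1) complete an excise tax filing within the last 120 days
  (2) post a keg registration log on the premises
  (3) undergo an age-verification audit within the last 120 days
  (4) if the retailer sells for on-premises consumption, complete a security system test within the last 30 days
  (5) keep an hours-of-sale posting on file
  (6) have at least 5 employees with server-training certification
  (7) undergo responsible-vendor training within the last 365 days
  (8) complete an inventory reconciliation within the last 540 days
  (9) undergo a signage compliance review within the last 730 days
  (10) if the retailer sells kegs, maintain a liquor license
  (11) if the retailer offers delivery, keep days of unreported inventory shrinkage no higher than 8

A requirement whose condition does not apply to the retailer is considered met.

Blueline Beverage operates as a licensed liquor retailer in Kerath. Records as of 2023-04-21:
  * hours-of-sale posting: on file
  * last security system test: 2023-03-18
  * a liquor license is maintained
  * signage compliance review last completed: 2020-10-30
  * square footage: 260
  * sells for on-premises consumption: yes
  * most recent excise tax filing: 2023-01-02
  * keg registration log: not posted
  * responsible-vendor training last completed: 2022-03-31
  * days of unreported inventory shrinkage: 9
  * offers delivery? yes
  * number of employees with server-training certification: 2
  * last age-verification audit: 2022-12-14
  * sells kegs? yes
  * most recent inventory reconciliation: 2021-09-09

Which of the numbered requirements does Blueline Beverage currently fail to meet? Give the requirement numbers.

2, 3, 4, 6, 7, 8, 9, 11

1. excise tax filing 109 days ago vs limit 120 → met
2. keg registration log absent → not met
3. age-verification audit 128 days ago vs limit 120 → not met
4. condition 'sells for on-premises consumption' holds; security system test 34 days ago vs limit 30 → not met
5. hours-of-sale posting present → met
6. employees with server-training certification 2 < 5 → not met
7. responsible-vendor training 386 days ago vs limit 365 → not met
8. inventory reconciliation 589 days ago vs limit 540 → not met
9. signage compliance review 903 days ago vs limit 730 → not met
10. condition 'sells kegs' holds; liquor license present → met
11. condition 'offers delivery' holds; days of unreported inventory shrinkage 9 > 8 → not met
Not met: 2, 3, 4, 6, 7, 8, 9, 11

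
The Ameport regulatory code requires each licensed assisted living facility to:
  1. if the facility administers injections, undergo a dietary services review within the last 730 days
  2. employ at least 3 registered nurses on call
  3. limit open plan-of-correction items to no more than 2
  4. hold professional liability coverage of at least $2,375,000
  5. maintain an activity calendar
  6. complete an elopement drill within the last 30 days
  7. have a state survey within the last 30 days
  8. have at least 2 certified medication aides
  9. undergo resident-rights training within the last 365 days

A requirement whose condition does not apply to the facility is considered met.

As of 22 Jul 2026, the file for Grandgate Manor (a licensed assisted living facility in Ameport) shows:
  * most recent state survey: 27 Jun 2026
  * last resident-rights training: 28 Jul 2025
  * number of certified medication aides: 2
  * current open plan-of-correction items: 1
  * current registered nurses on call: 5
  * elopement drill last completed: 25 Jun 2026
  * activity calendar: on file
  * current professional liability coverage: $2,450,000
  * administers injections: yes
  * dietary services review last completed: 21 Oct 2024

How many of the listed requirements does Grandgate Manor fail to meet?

1. condition 'administers injections' holds; dietary services review 639 days ago vs limit 730 → met
2. registered nurses on call 5 ≥ 3 → met
3. open plan-of-correction items 1 ≤ 2 → met
4. professional liability coverage $2,450,000 ≥ $2,375,000 → met
5. activity calendar present → met
6. elopement drill 27 days ago vs limit 30 → met
7. state survey 25 days ago vs limit 30 → met
8. certified medication aides 2 ≥ 2 → met
9. resident-rights training 359 days ago vs limit 365 → met
Not met: 0 of 9

0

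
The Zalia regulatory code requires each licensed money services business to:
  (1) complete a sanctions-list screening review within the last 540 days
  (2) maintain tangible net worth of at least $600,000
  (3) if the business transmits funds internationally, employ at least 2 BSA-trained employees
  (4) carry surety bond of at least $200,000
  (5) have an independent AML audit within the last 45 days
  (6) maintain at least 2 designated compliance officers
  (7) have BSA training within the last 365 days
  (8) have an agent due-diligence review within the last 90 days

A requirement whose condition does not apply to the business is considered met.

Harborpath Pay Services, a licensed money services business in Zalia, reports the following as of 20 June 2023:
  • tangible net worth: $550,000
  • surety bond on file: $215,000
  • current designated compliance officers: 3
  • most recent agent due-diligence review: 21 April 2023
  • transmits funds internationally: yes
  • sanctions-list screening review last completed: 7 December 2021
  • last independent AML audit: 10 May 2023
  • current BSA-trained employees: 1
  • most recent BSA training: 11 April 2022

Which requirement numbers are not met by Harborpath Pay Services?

1. sanctions-list screening review 560 days ago vs limit 540 → not met
2. tangible net worth $550,000 < $600,000 → not met
3. condition 'transmits funds internationally' holds; BSA-trained employees 1 < 2 → not met
4. surety bond $215,000 ≥ $200,000 → met
5. independent AML audit 41 days ago vs limit 45 → met
6. designated compliance officers 3 ≥ 2 → met
7. BSA training 435 days ago vs limit 365 → not met
8. agent due-diligence review 60 days ago vs limit 90 → met
Not met: 1, 2, 3, 7

1, 2, 3, 7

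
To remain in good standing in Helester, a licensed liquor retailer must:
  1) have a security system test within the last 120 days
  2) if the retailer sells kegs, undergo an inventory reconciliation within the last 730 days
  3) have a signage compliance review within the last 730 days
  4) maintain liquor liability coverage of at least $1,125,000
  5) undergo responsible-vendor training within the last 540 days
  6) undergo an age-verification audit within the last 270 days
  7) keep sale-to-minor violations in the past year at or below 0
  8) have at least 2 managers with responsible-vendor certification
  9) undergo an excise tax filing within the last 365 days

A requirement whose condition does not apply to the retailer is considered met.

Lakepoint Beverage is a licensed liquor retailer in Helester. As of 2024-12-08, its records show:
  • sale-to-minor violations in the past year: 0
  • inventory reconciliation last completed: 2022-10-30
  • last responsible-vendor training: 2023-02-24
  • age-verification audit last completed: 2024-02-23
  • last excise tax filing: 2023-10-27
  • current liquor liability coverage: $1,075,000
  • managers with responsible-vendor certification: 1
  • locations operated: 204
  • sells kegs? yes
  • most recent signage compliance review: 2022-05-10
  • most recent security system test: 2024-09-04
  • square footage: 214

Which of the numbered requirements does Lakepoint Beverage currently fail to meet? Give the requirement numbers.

2, 3, 4, 5, 6, 8, 9

1. security system test 95 days ago vs limit 120 → met
2. condition 'sells kegs' holds; inventory reconciliation 770 days ago vs limit 730 → not met
3. signage compliance review 943 days ago vs limit 730 → not met
4. liquor liability coverage $1,075,000 < $1,125,000 → not met
5. responsible-vendor training 653 days ago vs limit 540 → not met
6. age-verification audit 289 days ago vs limit 270 → not met
7. sale-to-minor violations in the past year 0 ≤ 0 → met
8. managers with responsible-vendor certification 1 < 2 → not met
9. excise tax filing 408 days ago vs limit 365 → not met
Not met: 2, 3, 4, 5, 6, 8, 9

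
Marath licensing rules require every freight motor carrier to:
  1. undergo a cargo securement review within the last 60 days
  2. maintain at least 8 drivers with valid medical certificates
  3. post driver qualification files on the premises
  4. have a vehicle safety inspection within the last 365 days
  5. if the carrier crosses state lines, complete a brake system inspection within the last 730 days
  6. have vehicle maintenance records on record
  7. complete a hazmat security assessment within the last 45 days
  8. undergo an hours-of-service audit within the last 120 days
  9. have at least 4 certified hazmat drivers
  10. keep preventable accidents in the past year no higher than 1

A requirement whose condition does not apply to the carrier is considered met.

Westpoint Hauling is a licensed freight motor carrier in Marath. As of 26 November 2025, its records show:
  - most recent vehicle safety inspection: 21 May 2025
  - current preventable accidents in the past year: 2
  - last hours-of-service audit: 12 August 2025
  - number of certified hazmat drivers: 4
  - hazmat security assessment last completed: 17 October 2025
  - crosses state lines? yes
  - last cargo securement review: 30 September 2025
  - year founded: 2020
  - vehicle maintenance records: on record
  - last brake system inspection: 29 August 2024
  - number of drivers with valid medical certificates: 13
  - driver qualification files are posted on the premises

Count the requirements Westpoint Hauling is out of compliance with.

1. cargo securement review 57 days ago vs limit 60 → met
2. drivers with valid medical certificates 13 ≥ 8 → met
3. driver qualification files present → met
4. vehicle safety inspection 189 days ago vs limit 365 → met
5. condition 'crosses state lines' holds; brake system inspection 454 days ago vs limit 730 → met
6. vehicle maintenance records present → met
7. hazmat security assessment 40 days ago vs limit 45 → met
8. hours-of-service audit 106 days ago vs limit 120 → met
9. certified hazmat drivers 4 ≥ 4 → met
10. preventable accidents in the past year 2 > 1 → not met
Not met: 1 of 10

1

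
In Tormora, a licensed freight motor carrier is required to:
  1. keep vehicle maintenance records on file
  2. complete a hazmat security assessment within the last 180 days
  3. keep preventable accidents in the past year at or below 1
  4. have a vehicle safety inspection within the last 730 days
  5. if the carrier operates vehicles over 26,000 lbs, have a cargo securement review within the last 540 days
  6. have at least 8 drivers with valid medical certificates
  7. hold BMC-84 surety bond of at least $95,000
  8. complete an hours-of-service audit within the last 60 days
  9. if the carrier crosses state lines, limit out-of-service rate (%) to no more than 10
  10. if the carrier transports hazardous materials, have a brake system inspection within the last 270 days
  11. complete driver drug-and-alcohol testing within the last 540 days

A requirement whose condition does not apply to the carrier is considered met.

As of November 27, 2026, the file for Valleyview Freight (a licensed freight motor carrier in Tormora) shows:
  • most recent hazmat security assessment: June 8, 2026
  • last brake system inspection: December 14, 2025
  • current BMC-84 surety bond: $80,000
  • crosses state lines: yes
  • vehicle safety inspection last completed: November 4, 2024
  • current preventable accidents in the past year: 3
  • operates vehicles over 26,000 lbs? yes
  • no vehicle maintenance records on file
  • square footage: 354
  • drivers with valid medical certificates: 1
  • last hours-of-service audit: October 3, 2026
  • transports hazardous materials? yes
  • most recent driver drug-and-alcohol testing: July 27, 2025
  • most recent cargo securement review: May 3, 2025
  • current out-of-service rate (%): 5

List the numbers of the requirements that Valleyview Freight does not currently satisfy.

1. vehicle maintenance records absent → not met
2. hazmat security assessment 172 days ago vs limit 180 → met
3. preventable accidents in the past year 3 > 1 → not met
4. vehicle safety inspection 753 days ago vs limit 730 → not met
5. condition 'operates vehicles over 26,000 lbs' holds; cargo securement review 573 days ago vs limit 540 → not met
6. drivers with valid medical certificates 1 < 8 → not met
7. BMC-84 surety bond $80,000 < $95,000 → not met
8. hours-of-service audit 55 days ago vs limit 60 → met
9. condition 'crosses state lines' holds; out-of-service rate (%) 5 ≤ 10 → met
10. condition 'transports hazardous materials' holds; brake system inspection 348 days ago vs limit 270 → not met
11. driver drug-and-alcohol testing 488 days ago vs limit 540 → met
Not met: 1, 3, 4, 5, 6, 7, 10

1, 3, 4, 5, 6, 7, 10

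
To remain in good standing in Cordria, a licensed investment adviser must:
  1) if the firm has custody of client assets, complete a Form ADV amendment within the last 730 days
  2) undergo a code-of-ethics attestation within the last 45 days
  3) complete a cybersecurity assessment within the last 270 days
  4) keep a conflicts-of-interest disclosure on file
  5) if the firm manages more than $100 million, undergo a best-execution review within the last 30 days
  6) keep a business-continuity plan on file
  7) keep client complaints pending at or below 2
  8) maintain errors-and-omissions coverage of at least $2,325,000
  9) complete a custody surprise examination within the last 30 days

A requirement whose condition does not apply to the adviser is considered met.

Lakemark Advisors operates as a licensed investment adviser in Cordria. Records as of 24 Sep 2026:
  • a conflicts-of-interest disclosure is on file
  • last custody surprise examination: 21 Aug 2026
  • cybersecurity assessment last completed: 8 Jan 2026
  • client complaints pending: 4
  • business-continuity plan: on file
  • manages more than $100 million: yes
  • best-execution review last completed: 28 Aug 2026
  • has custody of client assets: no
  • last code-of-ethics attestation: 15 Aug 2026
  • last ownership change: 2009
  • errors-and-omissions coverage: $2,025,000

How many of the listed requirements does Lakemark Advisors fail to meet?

1. condition 'has custody of client assets' does not hold → requirement n/a → met
2. code-of-ethics attestation 40 days ago vs limit 45 → met
3. cybersecurity assessment 259 days ago vs limit 270 → met
4. conflicts-of-interest disclosure present → met
5. condition 'manages more than $100 million' holds; best-execution review 27 days ago vs limit 30 → met
6. business-continuity plan present → met
7. client complaints pending 4 > 2 → not met
8. errors-and-omissions coverage $2,025,000 < $2,325,000 → not met
9. custody surprise examination 34 days ago vs limit 30 → not met
Not met: 3 of 9

3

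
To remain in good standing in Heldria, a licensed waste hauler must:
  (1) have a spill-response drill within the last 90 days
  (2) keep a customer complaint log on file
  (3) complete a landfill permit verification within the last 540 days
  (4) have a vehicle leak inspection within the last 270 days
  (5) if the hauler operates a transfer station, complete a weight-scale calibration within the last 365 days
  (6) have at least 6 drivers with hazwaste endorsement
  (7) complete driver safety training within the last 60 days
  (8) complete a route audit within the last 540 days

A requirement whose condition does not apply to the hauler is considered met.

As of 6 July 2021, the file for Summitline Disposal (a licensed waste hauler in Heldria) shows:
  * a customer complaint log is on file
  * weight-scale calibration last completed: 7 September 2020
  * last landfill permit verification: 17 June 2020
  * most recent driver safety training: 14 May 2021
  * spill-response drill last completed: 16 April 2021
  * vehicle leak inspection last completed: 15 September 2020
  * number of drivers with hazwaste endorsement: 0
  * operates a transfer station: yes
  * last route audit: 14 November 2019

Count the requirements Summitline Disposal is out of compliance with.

3

1. spill-response drill 81 days ago vs limit 90 → met
2. customer complaint log present → met
3. landfill permit verification 384 days ago vs limit 540 → met
4. vehicle leak inspection 294 days ago vs limit 270 → not met
5. condition 'operates a transfer station' holds; weight-scale calibration 302 days ago vs limit 365 → met
6. drivers with hazwaste endorsement 0 < 6 → not met
7. driver safety training 53 days ago vs limit 60 → met
8. route audit 600 days ago vs limit 540 → not met
Not met: 3 of 8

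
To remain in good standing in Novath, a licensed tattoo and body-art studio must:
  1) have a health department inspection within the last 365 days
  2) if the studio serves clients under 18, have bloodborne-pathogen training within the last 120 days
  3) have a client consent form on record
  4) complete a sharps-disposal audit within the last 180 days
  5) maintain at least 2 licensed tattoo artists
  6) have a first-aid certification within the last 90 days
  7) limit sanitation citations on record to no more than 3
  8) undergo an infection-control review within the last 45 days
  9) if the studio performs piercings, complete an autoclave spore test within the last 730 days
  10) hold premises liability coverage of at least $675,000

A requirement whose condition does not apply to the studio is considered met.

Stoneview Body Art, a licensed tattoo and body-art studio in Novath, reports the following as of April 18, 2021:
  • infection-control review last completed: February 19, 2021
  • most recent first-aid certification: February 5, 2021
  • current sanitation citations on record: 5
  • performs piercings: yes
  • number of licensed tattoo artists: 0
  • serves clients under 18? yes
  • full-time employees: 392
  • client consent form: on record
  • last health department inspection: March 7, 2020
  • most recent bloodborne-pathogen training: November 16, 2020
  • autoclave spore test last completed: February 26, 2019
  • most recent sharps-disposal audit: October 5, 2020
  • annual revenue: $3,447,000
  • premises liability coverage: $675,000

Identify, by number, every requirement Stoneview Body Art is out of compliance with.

1, 2, 4, 5, 7, 8, 9

1. health department inspection 407 days ago vs limit 365 → not met
2. condition 'serves clients under 18' holds; bloodborne-pathogen training 153 days ago vs limit 120 → not met
3. client consent form present → met
4. sharps-disposal audit 195 days ago vs limit 180 → not met
5. licensed tattoo artists 0 < 2 → not met
6. first-aid certification 72 days ago vs limit 90 → met
7. sanitation citations on record 5 > 3 → not met
8. infection-control review 58 days ago vs limit 45 → not met
9. condition 'performs piercings' holds; autoclave spore test 782 days ago vs limit 730 → not met
10. premises liability coverage $675,000 ≥ $675,000 → met
Not met: 1, 2, 4, 5, 7, 8, 9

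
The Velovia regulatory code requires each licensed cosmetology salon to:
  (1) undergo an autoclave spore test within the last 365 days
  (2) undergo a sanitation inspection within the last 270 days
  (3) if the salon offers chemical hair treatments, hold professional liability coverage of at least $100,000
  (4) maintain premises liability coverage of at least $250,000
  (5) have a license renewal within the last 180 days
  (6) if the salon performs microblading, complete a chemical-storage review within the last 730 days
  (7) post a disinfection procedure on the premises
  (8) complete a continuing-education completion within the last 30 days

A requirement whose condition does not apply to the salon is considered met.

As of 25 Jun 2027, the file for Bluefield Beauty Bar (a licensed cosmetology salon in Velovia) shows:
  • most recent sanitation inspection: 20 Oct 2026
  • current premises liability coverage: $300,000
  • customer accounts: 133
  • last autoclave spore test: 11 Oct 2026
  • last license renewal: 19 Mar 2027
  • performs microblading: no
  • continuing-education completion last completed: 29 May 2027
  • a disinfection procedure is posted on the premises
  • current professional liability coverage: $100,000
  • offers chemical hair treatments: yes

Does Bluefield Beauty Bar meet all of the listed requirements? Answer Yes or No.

Yes

1. autoclave spore test 257 days ago vs limit 365 → met
2. sanitation inspection 248 days ago vs limit 270 → met
3. condition 'offers chemical hair treatments' holds; professional liability coverage $100,000 ≥ $100,000 → met
4. premises liability coverage $300,000 ≥ $250,000 → met
5. license renewal 98 days ago vs limit 180 → met
6. condition 'performs microblading' does not hold → requirement n/a → met
7. disinfection procedure present → met
8. continuing-education completion 27 days ago vs limit 30 → met
All met.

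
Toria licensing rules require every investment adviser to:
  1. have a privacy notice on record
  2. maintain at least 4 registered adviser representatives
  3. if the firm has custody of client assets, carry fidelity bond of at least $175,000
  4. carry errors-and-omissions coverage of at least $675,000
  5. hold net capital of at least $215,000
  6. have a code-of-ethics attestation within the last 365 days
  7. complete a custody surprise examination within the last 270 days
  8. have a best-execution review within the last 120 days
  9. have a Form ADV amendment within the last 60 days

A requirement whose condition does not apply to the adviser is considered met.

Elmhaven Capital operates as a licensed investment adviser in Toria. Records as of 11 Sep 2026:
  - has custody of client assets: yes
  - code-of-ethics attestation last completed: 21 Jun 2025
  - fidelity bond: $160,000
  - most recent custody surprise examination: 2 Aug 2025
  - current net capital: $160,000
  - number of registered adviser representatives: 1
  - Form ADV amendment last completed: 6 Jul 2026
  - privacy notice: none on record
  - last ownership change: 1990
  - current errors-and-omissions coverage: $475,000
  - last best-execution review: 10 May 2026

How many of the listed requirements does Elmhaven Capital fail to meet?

1. privacy notice absent → not met
2. registered adviser representatives 1 < 4 → not met
3. condition 'has custody of client assets' holds; fidelity bond $160,000 < $175,000 → not met
4. errors-and-omissions coverage $475,000 < $675,000 → not met
5. net capital $160,000 < $215,000 → not met
6. code-of-ethics attestation 447 days ago vs limit 365 → not met
7. custody surprise examination 405 days ago vs limit 270 → not met
8. best-execution review 124 days ago vs limit 120 → not met
9. Form ADV amendment 67 days ago vs limit 60 → not met
Not met: 9 of 9

9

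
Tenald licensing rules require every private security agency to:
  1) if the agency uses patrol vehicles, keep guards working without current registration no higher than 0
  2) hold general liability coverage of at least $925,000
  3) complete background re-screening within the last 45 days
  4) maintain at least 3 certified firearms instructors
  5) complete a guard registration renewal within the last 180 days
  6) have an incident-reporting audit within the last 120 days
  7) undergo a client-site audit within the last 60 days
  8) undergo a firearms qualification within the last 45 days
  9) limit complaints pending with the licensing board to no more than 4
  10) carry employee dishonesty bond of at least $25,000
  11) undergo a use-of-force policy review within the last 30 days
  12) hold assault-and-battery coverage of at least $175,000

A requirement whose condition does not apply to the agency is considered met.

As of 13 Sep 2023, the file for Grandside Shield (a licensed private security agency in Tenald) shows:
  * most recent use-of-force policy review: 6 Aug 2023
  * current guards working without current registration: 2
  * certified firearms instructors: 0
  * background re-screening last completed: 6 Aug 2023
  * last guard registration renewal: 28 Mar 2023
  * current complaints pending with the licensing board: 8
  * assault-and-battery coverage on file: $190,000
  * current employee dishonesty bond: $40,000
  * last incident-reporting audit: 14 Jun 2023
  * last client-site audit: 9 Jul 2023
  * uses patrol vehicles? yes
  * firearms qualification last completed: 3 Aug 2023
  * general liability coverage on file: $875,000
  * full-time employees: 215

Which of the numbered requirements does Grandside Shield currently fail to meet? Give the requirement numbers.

1. condition 'uses patrol vehicles' holds; guards working without current registration 2 > 0 → not met
2. general liability coverage $875,000 < $925,000 → not met
3. background re-screening 38 days ago vs limit 45 → met
4. certified firearms instructors 0 < 3 → not met
5. guard registration renewal 169 days ago vs limit 180 → met
6. incident-reporting audit 91 days ago vs limit 120 → met
7. client-site audit 66 days ago vs limit 60 → not met
8. firearms qualification 41 days ago vs limit 45 → met
9. complaints pending with the licensing board 8 > 4 → not met
10. employee dishonesty bond $40,000 ≥ $25,000 → met
11. use-of-force policy review 38 days ago vs limit 30 → not met
12. assault-and-battery coverage $190,000 ≥ $175,000 → met
Not met: 1, 2, 4, 7, 9, 11

1, 2, 4, 7, 9, 11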